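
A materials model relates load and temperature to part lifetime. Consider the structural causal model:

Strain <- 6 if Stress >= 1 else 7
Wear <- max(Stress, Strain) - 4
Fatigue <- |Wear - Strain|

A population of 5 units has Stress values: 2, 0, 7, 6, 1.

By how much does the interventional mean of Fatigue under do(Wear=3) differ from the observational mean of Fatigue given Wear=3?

-0.3

Under do(Wear=3), Wear's equation is replaced by Wear=3 for every unit. Per-unit Fatigue: 3, 4, 3, 3, 3. Mean = 3.2.
Conditioning on Wear=3 selects the 2 unit(s) with Stress ∈ {0, 7}. Their Fatigue values: 4, 3. Mean = 3.5.
Difference = 3.2 − 3.5 = -0.3.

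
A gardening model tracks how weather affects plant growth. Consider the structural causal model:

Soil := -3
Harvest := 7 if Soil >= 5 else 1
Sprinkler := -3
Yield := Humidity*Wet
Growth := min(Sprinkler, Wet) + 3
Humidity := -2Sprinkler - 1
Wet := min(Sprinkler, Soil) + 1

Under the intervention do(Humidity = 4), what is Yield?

The intervention breaks the incoming arrows to Humidity: Humidity := -2Sprinkler - 1 no longer applies, and Humidity = 4.
Wet = min(Sprinkler, Soil) + 1  [with Sprinkler=-3, Soil=-3]  = -2
Yield = Humidity*Wet  [with Humidity=4, Wet=-2]  = -8

-8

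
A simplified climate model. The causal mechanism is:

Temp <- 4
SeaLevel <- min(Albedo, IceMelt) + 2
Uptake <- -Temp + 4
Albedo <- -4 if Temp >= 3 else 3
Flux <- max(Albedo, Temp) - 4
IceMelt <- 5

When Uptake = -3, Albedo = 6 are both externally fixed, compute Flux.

Under do(Uptake = -3, Albedo = 6), each intervened variable's structural equation is replaced by its fixed value.
Flux = max(Albedo, Temp) - 4  [with Albedo=6, Temp=4]  = 2

2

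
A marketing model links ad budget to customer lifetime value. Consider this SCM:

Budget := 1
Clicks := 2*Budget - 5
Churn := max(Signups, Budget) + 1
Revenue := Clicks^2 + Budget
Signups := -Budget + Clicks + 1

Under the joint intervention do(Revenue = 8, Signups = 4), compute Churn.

Under do(Revenue = 8, Signups = 4), each intervened variable's structural equation is replaced by its fixed value.
Churn = max(Signups, Budget) + 1  [with Signups=4, Budget=1]  = 5

5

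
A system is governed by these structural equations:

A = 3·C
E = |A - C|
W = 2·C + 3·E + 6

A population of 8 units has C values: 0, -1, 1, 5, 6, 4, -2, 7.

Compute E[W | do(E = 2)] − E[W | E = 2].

5

Every unit gets E=2 under the intervention. W values become 12, 10, 14, 22, 24, 20, 8, 26; E[W|do(E=2)] = 17.
Observing E=2 restricts to units where E's equation naturally yields 2: C ∈ {-1, 1}. In that subpopulation W = 10, 14, mean 12.
Difference = 17 − 12 = 5.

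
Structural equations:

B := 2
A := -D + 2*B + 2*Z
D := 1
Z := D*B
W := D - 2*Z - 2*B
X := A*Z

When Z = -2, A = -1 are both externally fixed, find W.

1

Setting Z = -2, A = -1 by intervention discards those variables' equations.
W = D - 2*Z - 2*B  [with D=1, Z=-2, B=2]  = 1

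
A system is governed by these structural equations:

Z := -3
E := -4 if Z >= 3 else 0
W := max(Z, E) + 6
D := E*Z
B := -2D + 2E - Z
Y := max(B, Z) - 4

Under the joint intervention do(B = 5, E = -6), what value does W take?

Setting B = 5, E = -6 by intervention discards those variables' equations.
W = max(Z, E) + 6  [with Z=-3, E=-6]  = 3

3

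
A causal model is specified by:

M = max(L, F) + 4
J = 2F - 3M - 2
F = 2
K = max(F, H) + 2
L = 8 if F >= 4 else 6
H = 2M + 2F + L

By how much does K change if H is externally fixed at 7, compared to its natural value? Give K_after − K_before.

Intervening sets H = 7 and removes its equation (H = 2M + 2F + L).
K = max(F, H) + 2  [with F=2, H=7]  = 9
Without intervention: L = 8 if F >= 4 else 6  [with F=2]  = 6; M = max(L, F) + 4  [with L=6, F=2]  = 10; H = 2M + 2F + L  [with M=10, F=2, L=6]  = 30; K = max(F, H) + 2  [with F=2, H=30]  = 32.
Change = 9 − 32 = -23.

-23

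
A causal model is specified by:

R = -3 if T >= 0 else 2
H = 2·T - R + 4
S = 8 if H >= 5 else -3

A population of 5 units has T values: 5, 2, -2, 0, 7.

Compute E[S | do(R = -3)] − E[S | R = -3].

Under do(R=-3), R's equation is replaced by R=-3 for every unit. Per-unit S: 8, 8, -3, 8, 8. Mean = 5.8.
Observing R=-3 restricts to units where R's equation naturally yields -3: T ∈ {5, 2, 0, 7}. In that subpopulation S = 8, 8, 8, 8, mean 8.
Difference = 5.8 − 8 = -2.2.

-2.2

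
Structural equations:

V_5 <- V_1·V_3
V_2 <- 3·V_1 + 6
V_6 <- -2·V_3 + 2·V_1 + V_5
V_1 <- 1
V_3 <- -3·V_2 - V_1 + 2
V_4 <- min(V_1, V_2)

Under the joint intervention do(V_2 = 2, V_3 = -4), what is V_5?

-4

Under do(V_2 = 2, V_3 = -4), each intervened variable's structural equation is replaced by its fixed value.
V_5 = V_1·V_3  [with V_1=1, V_3=-4]  = -4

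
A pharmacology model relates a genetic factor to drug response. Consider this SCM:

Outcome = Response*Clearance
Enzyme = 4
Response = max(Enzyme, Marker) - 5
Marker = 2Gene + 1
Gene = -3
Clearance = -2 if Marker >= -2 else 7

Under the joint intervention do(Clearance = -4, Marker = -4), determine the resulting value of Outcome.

4

The joint intervention fixes Clearance = -4, Marker = -4, removing each variable's own equation.
Response = max(Enzyme, Marker) - 5  [with Enzyme=4, Marker=-4]  = -1
Outcome = Response*Clearance  [with Response=-1, Clearance=-4]  = 4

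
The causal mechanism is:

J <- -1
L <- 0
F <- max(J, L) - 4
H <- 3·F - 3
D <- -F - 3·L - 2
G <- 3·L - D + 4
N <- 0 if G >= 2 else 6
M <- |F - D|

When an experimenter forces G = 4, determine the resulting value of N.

Intervening sets G = 4 and removes its equation (G <- 3·L - D + 4).
N = 0 if G >= 2 else 6  [with G=4]  = 0

0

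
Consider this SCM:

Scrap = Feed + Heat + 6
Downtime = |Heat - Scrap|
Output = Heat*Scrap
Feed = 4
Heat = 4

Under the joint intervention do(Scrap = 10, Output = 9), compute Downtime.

Setting Scrap = 10, Output = 9 by intervention discards those variables' equations.
Downtime = |Heat - Scrap|  [with Heat=4, Scrap=10]  = 6

6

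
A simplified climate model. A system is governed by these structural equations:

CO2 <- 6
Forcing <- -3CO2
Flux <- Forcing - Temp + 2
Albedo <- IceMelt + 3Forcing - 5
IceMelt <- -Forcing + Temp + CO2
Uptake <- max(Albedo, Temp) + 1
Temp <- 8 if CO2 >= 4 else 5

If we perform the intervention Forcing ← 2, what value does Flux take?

-4

Under do(Forcing=2), the mechanism Forcing <- -3CO2 is discarded; Forcing is fixed at 2.
Temp = 8 if CO2 >= 4 else 5  [with CO2=6]  = 8
Flux = Forcing - Temp + 2  [with Forcing=2, Temp=8]  = -4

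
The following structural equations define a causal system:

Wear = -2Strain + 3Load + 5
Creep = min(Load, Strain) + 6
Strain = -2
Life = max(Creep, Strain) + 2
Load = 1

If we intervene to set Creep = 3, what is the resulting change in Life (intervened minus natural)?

do(Creep=3) replaces the equation Creep = min(Load, Strain) + 6 with the constant Creep = 3.
Life = max(Creep, Strain) + 2  [with Creep=3, Strain=-2]  = 5
Without intervention: Creep = min(Load, Strain) + 6  [with Load=1, Strain=-2]  = 4; Life = max(Creep, Strain) + 2  [with Creep=4, Strain=-2]  = 6.
Change = 5 − 6 = -1.

-1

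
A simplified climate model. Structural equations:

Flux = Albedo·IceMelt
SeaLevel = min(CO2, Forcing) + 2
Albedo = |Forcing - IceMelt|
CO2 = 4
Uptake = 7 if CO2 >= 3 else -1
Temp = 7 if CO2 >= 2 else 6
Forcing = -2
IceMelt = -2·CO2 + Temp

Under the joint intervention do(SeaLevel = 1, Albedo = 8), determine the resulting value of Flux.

-8

Setting SeaLevel = 1, Albedo = 8 by intervention discards those variables' equations.
Temp = 7 if CO2 >= 2 else 6  [with CO2=4]  = 7
IceMelt = -2·CO2 + Temp  [with CO2=4, Temp=7]  = -1
Flux = Albedo·IceMelt  [with Albedo=8, IceMelt=-1]  = -8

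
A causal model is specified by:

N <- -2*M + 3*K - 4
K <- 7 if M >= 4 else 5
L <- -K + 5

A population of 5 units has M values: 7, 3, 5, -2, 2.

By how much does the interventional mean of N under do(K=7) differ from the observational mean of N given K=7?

do(K=7) breaks K's dependence on M. With K=7 fixed, N across the units is 3, 11, 7, 21, 13, mean 11.
Observing K=7 restricts to units where K's equation naturally yields 7: M ∈ {7, 5}. In that subpopulation N = 3, 7, mean 5.
Difference = 11 − 5 = 6.

6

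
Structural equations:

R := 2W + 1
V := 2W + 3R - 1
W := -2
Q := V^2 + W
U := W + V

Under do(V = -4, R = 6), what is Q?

The joint intervention fixes V = -4, R = 6, removing each variable's own equation.
Q = V^2 + W  [with V=-4, W=-2]  = 14

14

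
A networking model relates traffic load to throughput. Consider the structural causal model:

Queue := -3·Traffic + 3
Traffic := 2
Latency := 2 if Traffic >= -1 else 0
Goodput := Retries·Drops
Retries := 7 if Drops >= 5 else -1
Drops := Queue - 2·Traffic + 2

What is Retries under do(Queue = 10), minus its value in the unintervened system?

do(Queue=10) replaces the equation Queue := -3·Traffic + 3 with the constant Queue = 10.
Drops = Queue - 2·Traffic + 2  [with Queue=10, Traffic=2]  = 8
Retries = 7 if Drops >= 5 else -1  [with Drops=8]  = 7
Without intervention: Queue = -3·Traffic + 3  [with Traffic=2]  = -3; Drops = Queue - 2·Traffic + 2  [with Queue=-3, Traffic=2]  = -5; Retries = 7 if Drops >= 5 else -1  [with Drops=-5]  = -1.
Change = 7 − (-1) = 8.

8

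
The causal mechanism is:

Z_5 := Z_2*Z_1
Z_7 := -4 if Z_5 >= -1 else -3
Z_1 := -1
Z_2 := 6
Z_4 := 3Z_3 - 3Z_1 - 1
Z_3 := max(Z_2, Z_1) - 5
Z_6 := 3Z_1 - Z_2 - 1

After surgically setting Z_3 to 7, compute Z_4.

The intervention breaks the incoming arrows to Z_3: Z_3 := max(Z_2, Z_1) - 5 no longer applies, and Z_3 = 7.
Z_4 = 3Z_3 - 3Z_1 - 1  [with Z_3=7, Z_1=-1]  = 23

23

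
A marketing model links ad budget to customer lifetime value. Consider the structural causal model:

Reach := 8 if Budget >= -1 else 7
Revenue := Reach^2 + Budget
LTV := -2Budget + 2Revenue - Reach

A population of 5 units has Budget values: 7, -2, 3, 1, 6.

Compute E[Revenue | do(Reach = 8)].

67

do(Reach=8) breaks Reach's dependence on Budget. With Reach=8 fixed, Revenue across the units is 71, 62, 67, 65, 70, mean 67.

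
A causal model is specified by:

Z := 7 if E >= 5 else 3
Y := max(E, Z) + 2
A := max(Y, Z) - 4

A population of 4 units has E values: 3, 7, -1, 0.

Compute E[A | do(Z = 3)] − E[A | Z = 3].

Under do(Z=3), Z's equation is replaced by Z=3 for every unit. Per-unit A: 1, 5, 1, 1. Mean = 2.
Observing Z=3 restricts to units where Z's equation naturally yields 3: E ∈ {3, -1, 0}. In that subpopulation A = 1, 1, 1, mean 1.
Difference = 2 − 1 = 1.

1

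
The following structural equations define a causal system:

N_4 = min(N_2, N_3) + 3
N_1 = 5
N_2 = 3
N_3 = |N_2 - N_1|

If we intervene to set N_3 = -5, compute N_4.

-2

The intervention breaks the incoming arrows to N_3: N_3 = |N_2 - N_1| no longer applies, and N_3 = -5.
N_4 = min(N_2, N_3) + 3  [with N_2=3, N_3=-5]  = -2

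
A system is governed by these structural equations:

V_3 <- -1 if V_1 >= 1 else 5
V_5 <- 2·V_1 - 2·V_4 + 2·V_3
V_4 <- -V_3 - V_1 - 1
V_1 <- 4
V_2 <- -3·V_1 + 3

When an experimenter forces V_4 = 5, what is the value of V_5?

Intervening sets V_4 = 5 and removes its equation (V_4 <- -V_3 - V_1 - 1).
V_3 = -1 if V_1 >= 1 else 5  [with V_1=4]  = -1
V_5 = 2·V_1 - 2·V_4 + 2·V_3  [with V_1=4, V_4=5, V_3=-1]  = -4

-4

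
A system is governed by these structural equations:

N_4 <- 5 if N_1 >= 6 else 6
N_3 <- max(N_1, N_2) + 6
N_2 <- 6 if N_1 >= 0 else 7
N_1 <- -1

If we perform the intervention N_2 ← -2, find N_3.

5

The intervention breaks the incoming arrows to N_2: N_2 <- 6 if N_1 >= 0 else 7 no longer applies, and N_2 = -2.
N_3 = max(N_1, N_2) + 6  [with N_1=-1, N_2=-2]  = 5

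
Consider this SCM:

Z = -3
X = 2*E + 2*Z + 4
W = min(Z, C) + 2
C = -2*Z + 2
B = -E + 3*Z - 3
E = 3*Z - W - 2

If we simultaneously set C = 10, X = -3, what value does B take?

-2

Setting C = 10, X = -3 by intervention discards those variables' equations.
W = min(Z, C) + 2  [with Z=-3, C=10]  = -1
E = 3*Z - W - 2  [with Z=-3, W=-1]  = -10
B = -E + 3*Z - 3  [with E=-10, Z=-3]  = -2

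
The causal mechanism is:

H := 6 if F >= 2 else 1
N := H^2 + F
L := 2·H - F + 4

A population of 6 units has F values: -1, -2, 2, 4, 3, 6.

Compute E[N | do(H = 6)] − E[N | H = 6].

Every unit gets H=6 under the intervention. N values become 35, 34, 38, 40, 39, 42; E[N|do(H=6)] = 38.
Observing H=6 restricts to units where H's equation naturally yields 6: F ∈ {2, 4, 3, 6}. In that subpopulation N = 38, 40, 39, 42, mean 39.75.
Difference = 38 − 39.75 = -1.75.

-1.75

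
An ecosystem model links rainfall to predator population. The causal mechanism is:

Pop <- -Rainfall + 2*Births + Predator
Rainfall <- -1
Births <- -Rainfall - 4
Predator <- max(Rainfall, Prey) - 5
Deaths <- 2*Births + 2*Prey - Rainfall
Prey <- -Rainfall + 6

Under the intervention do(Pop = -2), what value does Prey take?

do(Pop=-2) replaces the equation Pop <- -Rainfall + 2*Births + Predator with the constant Pop = -2.
Prey is not downstream of the intervention, so its value is determined by the original equations.
Prey = -Rainfall + 6  [with Rainfall=-1]  = 7

7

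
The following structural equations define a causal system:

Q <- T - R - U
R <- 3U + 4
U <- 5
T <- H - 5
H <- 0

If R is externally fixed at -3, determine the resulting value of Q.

-7

do(R=-3) replaces the equation R <- 3U + 4 with the constant R = -3.
T = H - 5  [with H=0]  = -5
Q = T - R - U  [with T=-5, R=-3, U=5]  = -7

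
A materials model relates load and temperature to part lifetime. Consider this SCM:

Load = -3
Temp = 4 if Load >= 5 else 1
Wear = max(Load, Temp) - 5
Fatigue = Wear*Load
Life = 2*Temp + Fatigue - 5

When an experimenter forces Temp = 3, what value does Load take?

-3

Under do(Temp=3), the mechanism Temp = 4 if Load >= 5 else 1 is discarded; Temp is fixed at 3.
Load is not downstream of the intervention, so its value is determined by the original equations.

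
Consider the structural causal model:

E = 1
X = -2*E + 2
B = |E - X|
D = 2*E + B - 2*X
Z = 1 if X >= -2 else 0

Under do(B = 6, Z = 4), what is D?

The joint intervention fixes B = 6, Z = 4, removing each variable's own equation.
X = -2*E + 2  [with E=1]  = 0
D = 2*E + B - 2*X  [with E=1, B=6, X=0]  = 8

8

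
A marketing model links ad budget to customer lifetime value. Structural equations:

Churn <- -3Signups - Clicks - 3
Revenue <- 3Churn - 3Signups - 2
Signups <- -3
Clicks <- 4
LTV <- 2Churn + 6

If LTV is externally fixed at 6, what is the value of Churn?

2

do(LTV=6) replaces the equation LTV <- 2Churn + 6 with the constant LTV = 6.
Churn is not downstream of the intervention, so its value is determined by the original equations.
Churn = -3Signups - Clicks - 3  [with Signups=-3, Clicks=4]  = 2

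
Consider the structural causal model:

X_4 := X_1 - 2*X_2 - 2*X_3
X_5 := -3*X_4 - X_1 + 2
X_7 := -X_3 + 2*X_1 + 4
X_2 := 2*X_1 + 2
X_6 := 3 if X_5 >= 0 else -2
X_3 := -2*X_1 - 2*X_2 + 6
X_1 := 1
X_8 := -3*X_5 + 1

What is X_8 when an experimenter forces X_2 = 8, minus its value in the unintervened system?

do(X_2=8) replaces the equation X_2 := 2*X_1 + 2 with the constant X_2 = 8.
X_3 = -2*X_1 - 2*X_2 + 6  [with X_1=1, X_2=8]  = -12
X_4 = X_1 - 2*X_2 - 2*X_3  [with X_1=1, X_2=8, X_3=-12]  = 9
X_5 = -3*X_4 - X_1 + 2  [with X_4=9, X_1=1]  = -26
X_8 = -3*X_5 + 1  [with X_5=-26]  = 79
Without intervention: X_2 = 2*X_1 + 2  [with X_1=1]  = 4; X_3 = -2*X_1 - 2*X_2 + 6  [with X_1=1, X_2=4]  = -4; X_4 = X_1 - 2*X_2 - 2*X_3  [with X_1=1, X_2=4, X_3=-4]  = 1; X_5 = -3*X_4 - X_1 + 2  [with X_4=1, X_1=1]  = -2; X_8 = -3*X_5 + 1  [with X_5=-2]  = 7.
Change = 79 − 7 = 72.

72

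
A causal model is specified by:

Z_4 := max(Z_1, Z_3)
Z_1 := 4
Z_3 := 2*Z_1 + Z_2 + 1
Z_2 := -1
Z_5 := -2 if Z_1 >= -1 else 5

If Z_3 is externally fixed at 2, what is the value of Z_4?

4

The intervention breaks the incoming arrows to Z_3: Z_3 := 2*Z_1 + Z_2 + 1 no longer applies, and Z_3 = 2.
Z_4 = max(Z_1, Z_3)  [with Z_1=4, Z_3=2]  = 4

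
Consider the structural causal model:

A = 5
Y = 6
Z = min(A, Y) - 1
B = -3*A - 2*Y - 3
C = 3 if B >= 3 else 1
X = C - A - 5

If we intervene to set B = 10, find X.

-7

Under do(B=10), the mechanism B = -3*A - 2*Y - 3 is discarded; B is fixed at 10.
C = 3 if B >= 3 else 1  [with B=10]  = 3
X = C - A - 5  [with C=3, A=5]  = -7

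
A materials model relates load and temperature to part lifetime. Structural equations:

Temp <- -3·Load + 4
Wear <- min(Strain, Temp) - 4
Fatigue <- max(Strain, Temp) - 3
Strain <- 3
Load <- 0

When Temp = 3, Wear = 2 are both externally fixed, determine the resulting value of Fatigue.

0

Setting Temp = 3, Wear = 2 by intervention discards those variables' equations.
Fatigue = max(Strain, Temp) - 3  [with Strain=3, Temp=3]  = 0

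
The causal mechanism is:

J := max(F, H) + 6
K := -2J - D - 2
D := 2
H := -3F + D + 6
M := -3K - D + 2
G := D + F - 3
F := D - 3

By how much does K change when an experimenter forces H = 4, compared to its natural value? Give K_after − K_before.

do(H=4) replaces the equation H := -3F + D + 6 with the constant H = 4.
F = D - 3  [with D=2]  = -1
J = max(F, H) + 6  [with F=-1, H=4]  = 10
K = -2J - D - 2  [with J=10, D=2]  = -24
Without intervention: F = D - 3  [with D=2]  = -1; H = -3F + D + 6  [with F=-1, D=2]  = 11; J = max(F, H) + 6  [with F=-1, H=11]  = 17; K = -2J - D - 2  [with J=17, D=2]  = -38.
Change = -24 − (-38) = 14.

14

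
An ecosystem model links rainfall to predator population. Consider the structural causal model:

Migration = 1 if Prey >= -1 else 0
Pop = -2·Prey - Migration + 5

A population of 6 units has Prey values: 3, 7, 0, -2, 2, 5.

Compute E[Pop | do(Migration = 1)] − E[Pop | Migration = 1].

1.8

Under do(Migration=1), Migration's equation is replaced by Migration=1 for every unit. Per-unit Pop: -2, -10, 4, 8, 0, -6. Mean = -1.
Conditioning on Migration=1 selects the 5 unit(s) with Prey ∈ {3, 7, 0, 2, 5}. Their Pop values: -2, -10, 4, 0, -6. Mean = -2.8.
Difference = -1 − (-2.8) = 1.8.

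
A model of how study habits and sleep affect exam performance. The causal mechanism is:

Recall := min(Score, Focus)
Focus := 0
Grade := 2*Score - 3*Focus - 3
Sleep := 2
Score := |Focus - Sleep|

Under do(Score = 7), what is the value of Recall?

0

The intervention breaks the incoming arrows to Score: Score := |Focus - Sleep| no longer applies, and Score = 7.
Recall = min(Score, Focus)  [with Score=7, Focus=0]  = 0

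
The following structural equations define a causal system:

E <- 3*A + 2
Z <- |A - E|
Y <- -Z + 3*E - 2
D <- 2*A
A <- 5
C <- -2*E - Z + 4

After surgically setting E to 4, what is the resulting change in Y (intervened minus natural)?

-28

Under do(E=4), the mechanism E <- 3*A + 2 is discarded; E is fixed at 4.
Z = |A - E|  [with A=5, E=4]  = 1
Y = -Z + 3*E - 2  [with Z=1, E=4]  = 9
Without intervention: E = 3*A + 2  [with A=5]  = 17; Z = |A - E|  [with A=5, E=17]  = 12; Y = -Z + 3*E - 2  [with Z=12, E=17]  = 37.
Change = 9 − 37 = -28.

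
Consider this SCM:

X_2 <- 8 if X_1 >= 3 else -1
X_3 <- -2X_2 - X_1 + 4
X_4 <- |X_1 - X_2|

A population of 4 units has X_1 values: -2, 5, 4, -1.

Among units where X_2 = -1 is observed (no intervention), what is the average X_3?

7.5

Observing X_2=-1 restricts to units where X_2's equation naturally yields -1: X_1 ∈ {-2, -1}. In that subpopulation X_3 = 8, 7, mean 7.5.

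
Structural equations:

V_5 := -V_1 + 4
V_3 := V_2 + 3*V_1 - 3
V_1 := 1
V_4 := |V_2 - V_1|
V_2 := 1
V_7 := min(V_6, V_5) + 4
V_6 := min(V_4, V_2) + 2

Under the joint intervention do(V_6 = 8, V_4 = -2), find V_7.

Under do(V_6 = 8, V_4 = -2), each intervened variable's structural equation is replaced by its fixed value.
V_5 = -V_1 + 4  [with V_1=1]  = 3
V_7 = min(V_6, V_5) + 4  [with V_6=8, V_5=3]  = 7

7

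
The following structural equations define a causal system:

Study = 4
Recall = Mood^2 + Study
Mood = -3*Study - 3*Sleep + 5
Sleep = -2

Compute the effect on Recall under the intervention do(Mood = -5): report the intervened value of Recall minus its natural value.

The intervention breaks the incoming arrows to Mood: Mood = -3*Study - 3*Sleep + 5 no longer applies, and Mood = -5.
Recall = Mood^2 + Study  [with Mood=-5, Study=4]  = 29
Without intervention: Mood = -3*Study - 3*Sleep + 5  [with Study=4, Sleep=-2]  = -1; Recall = Mood^2 + Study  [with Mood=-1, Study=4]  = 5.
Change = 29 − 5 = 24.

24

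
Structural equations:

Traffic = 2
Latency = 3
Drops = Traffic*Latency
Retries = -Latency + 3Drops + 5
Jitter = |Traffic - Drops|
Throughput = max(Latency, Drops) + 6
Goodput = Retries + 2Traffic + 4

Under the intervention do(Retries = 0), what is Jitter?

Intervening sets Retries = 0 and removes its equation (Retries = -Latency + 3Drops + 5).
No directed path runs from Retries to Jitter, so Jitter keeps its natural value.
Drops = Traffic*Latency  [with Traffic=2, Latency=3]  = 6
Jitter = |Traffic - Drops|  [with Traffic=2, Drops=6]  = 4

4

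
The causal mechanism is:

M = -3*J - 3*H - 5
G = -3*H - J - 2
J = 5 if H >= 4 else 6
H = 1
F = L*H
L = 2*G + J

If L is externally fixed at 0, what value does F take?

The intervention breaks the incoming arrows to L: L = 2*G + J no longer applies, and L = 0.
F = L*H  [with L=0, H=1]  = 0

0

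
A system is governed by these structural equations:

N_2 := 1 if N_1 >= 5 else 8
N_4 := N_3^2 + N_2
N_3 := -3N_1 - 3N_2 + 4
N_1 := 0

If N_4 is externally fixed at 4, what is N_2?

The intervention breaks the incoming arrows to N_4: N_4 := N_3^2 + N_2 no longer applies, and N_4 = 4.
Since N_2 is not a descendant of the intervened variable, it is unaffected.
N_2 = 1 if N_1 >= 5 else 8  [with N_1=0]  = 8

8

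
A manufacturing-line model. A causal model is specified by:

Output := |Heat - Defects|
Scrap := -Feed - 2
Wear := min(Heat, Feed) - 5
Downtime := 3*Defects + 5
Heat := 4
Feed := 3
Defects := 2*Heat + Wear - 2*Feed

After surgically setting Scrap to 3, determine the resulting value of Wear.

do(Scrap=3) replaces the equation Scrap := -Feed - 2 with the constant Scrap = 3.
Wear is not downstream of the intervention, so its value is determined by the original equations.
Wear = min(Heat, Feed) - 5  [with Heat=4, Feed=3]  = -2

-2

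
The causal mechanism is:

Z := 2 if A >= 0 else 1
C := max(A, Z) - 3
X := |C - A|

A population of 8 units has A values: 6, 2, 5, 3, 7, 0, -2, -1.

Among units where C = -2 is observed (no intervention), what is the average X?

0.5

E[X|C=-2] averages over only the 2 units with C=-2 (A = -2, -1): X = 0, 1, mean 0.5.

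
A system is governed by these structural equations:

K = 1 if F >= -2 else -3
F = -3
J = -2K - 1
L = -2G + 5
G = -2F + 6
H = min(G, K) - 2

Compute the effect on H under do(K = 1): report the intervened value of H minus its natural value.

4

Under do(K=1), the mechanism K = 1 if F >= -2 else -3 is discarded; K is fixed at 1.
G = -2F + 6  [with F=-3]  = 12
H = min(G, K) - 2  [with G=12, K=1]  = -1
Without intervention: K = 1 if F >= -2 else -3  [with F=-3]  = -3; G = -2F + 6  [with F=-3]  = 12; H = min(G, K) - 2  [with G=12, K=-3]  = -5.
Change = -1 − (-5) = 4.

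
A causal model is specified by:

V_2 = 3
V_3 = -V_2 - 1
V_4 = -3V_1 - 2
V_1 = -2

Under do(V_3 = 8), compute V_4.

The intervention breaks the incoming arrows to V_3: V_3 = -V_2 - 1 no longer applies, and V_3 = 8.
V_4 is not downstream of the intervention, so its value is determined by the original equations.
V_4 = -3V_1 - 2  [with V_1=-2]  = 4

4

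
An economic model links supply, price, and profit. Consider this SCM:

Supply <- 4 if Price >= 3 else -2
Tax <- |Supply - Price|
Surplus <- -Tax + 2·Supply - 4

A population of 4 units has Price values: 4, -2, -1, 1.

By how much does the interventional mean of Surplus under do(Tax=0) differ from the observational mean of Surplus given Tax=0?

-3

do(Tax=0) breaks Tax's dependence on Price. With Tax=0 fixed, Surplus across the units is 4, -8, -8, -8, mean -5.
Observing Tax=0 restricts to units where Tax's equation naturally yields 0: Price ∈ {4, -2}. In that subpopulation Surplus = 4, -8, mean -2.
Difference = -5 − (-2) = -3.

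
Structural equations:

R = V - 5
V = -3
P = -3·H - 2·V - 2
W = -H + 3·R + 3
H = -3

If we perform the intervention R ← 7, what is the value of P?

do(R=7) replaces the equation R = V - 5 with the constant R = 7.
P is not downstream of the intervention, so its value is determined by the original equations.
P = -3·H - 2·V - 2  [with H=-3, V=-3]  = 13

13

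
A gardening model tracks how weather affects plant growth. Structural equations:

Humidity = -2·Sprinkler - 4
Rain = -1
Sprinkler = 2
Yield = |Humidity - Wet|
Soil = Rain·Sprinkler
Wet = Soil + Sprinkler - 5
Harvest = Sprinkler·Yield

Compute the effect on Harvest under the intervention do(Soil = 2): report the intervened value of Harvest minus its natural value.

8

The intervention breaks the incoming arrows to Soil: Soil = Rain·Sprinkler no longer applies, and Soil = 2.
Wet = Soil + Sprinkler - 5  [with Soil=2, Sprinkler=2]  = -1
Humidity = -2·Sprinkler - 4  [with Sprinkler=2]  = -8
Yield = |Humidity - Wet|  [with Humidity=-8, Wet=-1]  = 7
Harvest = Sprinkler·Yield  [with Sprinkler=2, Yield=7]  = 14
Without intervention: Soil = Rain·Sprinkler  [with Rain=-1, Sprinkler=2]  = -2; Wet = Soil + Sprinkler - 5  [with Soil=-2, Sprinkler=2]  = -5; Humidity = -2·Sprinkler - 4  [with Sprinkler=2]  = -8; Yield = |Humidity - Wet|  [with Humidity=-8, Wet=-5]  = 3; Harvest = Sprinkler·Yield  [with Sprinkler=2, Yield=3]  = 6.
Change = 14 − 6 = 8.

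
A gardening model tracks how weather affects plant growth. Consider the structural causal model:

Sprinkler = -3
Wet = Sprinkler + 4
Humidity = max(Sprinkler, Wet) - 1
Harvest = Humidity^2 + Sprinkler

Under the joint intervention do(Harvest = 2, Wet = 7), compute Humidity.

Setting Harvest = 2, Wet = 7 by intervention discards those variables' equations.
Humidity = max(Sprinkler, Wet) - 1  [with Sprinkler=-3, Wet=7]  = 6

6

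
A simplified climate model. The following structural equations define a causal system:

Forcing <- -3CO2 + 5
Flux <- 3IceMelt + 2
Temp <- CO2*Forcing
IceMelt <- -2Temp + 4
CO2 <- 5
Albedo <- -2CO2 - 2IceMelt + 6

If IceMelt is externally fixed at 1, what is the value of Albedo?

-6

Intervening sets IceMelt = 1 and removes its equation (IceMelt <- -2Temp + 4).
Albedo = -2CO2 - 2IceMelt + 6  [with CO2=5, IceMelt=1]  = -6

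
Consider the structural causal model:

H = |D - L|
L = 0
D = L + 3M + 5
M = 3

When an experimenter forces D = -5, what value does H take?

5

The intervention breaks the incoming arrows to D: D = L + 3M + 5 no longer applies, and D = -5.
H = |D - L|  [with D=-5, L=0]  = 5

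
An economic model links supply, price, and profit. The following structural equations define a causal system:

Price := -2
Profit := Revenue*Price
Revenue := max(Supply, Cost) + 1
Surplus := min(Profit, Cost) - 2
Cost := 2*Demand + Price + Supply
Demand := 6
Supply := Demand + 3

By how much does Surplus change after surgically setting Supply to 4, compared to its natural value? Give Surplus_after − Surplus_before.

The intervention breaks the incoming arrows to Supply: Supply := Demand + 3 no longer applies, and Supply = 4.
Cost = 2*Demand + Price + Supply  [with Demand=6, Price=-2, Supply=4]  = 14
Revenue = max(Supply, Cost) + 1  [with Supply=4, Cost=14]  = 15
Profit = Revenue*Price  [with Revenue=15, Price=-2]  = -30
Surplus = min(Profit, Cost) - 2  [with Profit=-30, Cost=14]  = -32
Without intervention: Supply = Demand + 3  [with Demand=6]  = 9; Cost = 2*Demand + Price + Supply  [with Demand=6, Price=-2, Supply=9]  = 19; Revenue = max(Supply, Cost) + 1  [with Supply=9, Cost=19]  = 20; Profit = Revenue*Price  [with Revenue=20, Price=-2]  = -40; Surplus = min(Profit, Cost) - 2  [with Profit=-40, Cost=19]  = -42.
Change = -32 − (-42) = 10.

10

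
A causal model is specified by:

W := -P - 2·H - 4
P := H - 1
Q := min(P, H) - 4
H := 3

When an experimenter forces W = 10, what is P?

2

The intervention breaks the incoming arrows to W: W := -P - 2·H - 4 no longer applies, and W = 10.
Since P is not a descendant of the intervened variable, it is unaffected.
P = H - 1  [with H=3]  = 2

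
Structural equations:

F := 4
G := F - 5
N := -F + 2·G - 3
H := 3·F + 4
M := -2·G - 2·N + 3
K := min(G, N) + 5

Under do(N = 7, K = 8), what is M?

The joint intervention fixes N = 7, K = 8, removing each variable's own equation.
G = F - 5  [with F=4]  = -1
M = -2·G - 2·N + 3  [with G=-1, N=7]  = -9

-9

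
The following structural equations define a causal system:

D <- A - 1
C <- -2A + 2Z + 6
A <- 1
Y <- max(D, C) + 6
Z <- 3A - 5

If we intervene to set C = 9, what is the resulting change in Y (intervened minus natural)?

9

Intervening sets C = 9 and removes its equation (C <- -2A + 2Z + 6).
D = A - 1  [with A=1]  = 0
Y = max(D, C) + 6  [with D=0, C=9]  = 15
Without intervention: D = A - 1  [with A=1]  = 0; Z = 3A - 5  [with A=1]  = -2; C = -2A + 2Z + 6  [with A=1, Z=-2]  = 0; Y = max(D, C) + 6  [with D=0, C=0]  = 6.
Change = 15 − 6 = 9.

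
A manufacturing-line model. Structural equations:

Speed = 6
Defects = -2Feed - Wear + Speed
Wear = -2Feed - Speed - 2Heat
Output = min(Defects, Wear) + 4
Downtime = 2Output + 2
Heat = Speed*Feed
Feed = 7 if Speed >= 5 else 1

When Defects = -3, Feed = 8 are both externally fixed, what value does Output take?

-114

The joint intervention fixes Defects = -3, Feed = 8, removing each variable's own equation.
Heat = Speed*Feed  [with Speed=6, Feed=8]  = 48
Wear = -2Feed - Speed - 2Heat  [with Feed=8, Speed=6, Heat=48]  = -118
Output = min(Defects, Wear) + 4  [with Defects=-3, Wear=-118]  = -114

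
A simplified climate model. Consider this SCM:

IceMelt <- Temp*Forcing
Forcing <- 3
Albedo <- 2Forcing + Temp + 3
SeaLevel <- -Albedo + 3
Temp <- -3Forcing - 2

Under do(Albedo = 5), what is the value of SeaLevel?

Intervening sets Albedo = 5 and removes its equation (Albedo <- 2Forcing + Temp + 3).
SeaLevel = -Albedo + 3  [with Albedo=5]  = -2

-2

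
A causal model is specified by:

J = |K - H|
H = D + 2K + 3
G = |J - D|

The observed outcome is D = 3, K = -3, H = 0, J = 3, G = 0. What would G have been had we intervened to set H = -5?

1

do(H=-5) replaces the equation H = D + 2K + 3 with the constant H = -5.
J = |K - H|  [with K=-3, H=-5]  = 2
G = |J - D|  [with J=2, D=3]  = 1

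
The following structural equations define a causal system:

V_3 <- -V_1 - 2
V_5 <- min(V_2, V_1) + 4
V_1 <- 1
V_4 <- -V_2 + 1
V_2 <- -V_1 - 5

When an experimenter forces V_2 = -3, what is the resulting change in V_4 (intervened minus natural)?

Under do(V_2=-3), the mechanism V_2 <- -V_1 - 5 is discarded; V_2 is fixed at -3.
V_4 = -V_2 + 1  [with V_2=-3]  = 4
Without intervention: V_2 = -V_1 - 5  [with V_1=1]  = -6; V_4 = -V_2 + 1  [with V_2=-6]  = 7.
Change = 4 − 7 = -3.

-3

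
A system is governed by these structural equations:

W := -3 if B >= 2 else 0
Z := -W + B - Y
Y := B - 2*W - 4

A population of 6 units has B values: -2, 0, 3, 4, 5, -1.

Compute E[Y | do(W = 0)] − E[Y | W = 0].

2.5

Every unit gets W=0 under the intervention. Y values become -6, -4, -1, 0, 1, -5; E[Y|do(W=0)] = -2.5.
Observing W=0 restricts to units where W's equation naturally yields 0: B ∈ {-2, 0, -1}. In that subpopulation Y = -6, -4, -5, mean -5.
Difference = -2.5 − (-5) = 2.5.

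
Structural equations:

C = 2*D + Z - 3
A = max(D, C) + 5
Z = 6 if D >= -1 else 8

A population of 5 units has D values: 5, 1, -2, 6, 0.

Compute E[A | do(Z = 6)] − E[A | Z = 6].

-2

Under do(Z=6), Z's equation is replaced by Z=6 for every unit. Per-unit A: 18, 10, 4, 20, 8. Mean = 12.
E[A|Z=6] averages over only the 4 units with Z=6 (D = 5, 1, 6, 0): A = 18, 10, 20, 8, mean 14.
Difference = 12 − 14 = -2.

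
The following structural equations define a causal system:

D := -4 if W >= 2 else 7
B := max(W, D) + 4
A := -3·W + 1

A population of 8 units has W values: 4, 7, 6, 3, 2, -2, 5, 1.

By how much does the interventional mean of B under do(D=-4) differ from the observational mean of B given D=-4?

The intervention sets D=-4 in all 8 units regardless of W. Recomputing B per unit gives 8, 11, 10, 7, 6, 2, 9, 5; average 7.25.
E[B|D=-4] averages over only the 6 units with D=-4 (W = 4, 7, 6, 3, 2, 5): B = 8, 11, 10, 7, 6, 9, mean 8.5.
Difference = 7.25 − 8.5 = -1.25.

-1.25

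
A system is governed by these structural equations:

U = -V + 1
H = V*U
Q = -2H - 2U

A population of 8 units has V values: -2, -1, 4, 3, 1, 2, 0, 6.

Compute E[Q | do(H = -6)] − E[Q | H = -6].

2.25

The intervention sets H=-6 in all 8 units regardless of V. Recomputing Q per unit gives 6, 8, 18, 16, 12, 14, 10, 22; average 13.25.
Conditioning on H=-6 selects the 2 unit(s) with V ∈ {-2, 3}. Their Q values: 6, 16. Mean = 11.
Difference = 13.25 − 11 = 2.25.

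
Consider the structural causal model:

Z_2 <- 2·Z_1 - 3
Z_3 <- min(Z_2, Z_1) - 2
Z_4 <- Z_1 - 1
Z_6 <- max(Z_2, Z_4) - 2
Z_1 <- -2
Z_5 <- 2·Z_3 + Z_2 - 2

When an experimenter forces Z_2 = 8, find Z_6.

Under do(Z_2=8), the mechanism Z_2 <- 2·Z_1 - 3 is discarded; Z_2 is fixed at 8.
Z_4 = Z_1 - 1  [with Z_1=-2]  = -3
Z_6 = max(Z_2, Z_4) - 2  [with Z_2=8, Z_4=-3]  = 6

6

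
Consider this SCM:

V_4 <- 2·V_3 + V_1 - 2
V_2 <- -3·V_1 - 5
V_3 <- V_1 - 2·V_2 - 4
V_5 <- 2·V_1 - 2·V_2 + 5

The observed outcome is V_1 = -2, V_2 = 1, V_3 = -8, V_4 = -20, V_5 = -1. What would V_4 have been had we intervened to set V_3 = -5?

-14

The intervention breaks the incoming arrows to V_3: V_3 <- V_1 - 2·V_2 - 4 no longer applies, and V_3 = -5.
V_4 = 2·V_3 + V_1 - 2  [with V_3=-5, V_1=-2]  = -14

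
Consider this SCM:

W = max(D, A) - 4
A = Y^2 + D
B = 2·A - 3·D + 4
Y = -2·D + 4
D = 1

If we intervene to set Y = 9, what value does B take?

Under do(Y=9), the mechanism Y = -2·D + 4 is discarded; Y is fixed at 9.
A = Y^2 + D  [with Y=9, D=1]  = 82
B = 2·A - 3·D + 4  [with A=82, D=1]  = 165

165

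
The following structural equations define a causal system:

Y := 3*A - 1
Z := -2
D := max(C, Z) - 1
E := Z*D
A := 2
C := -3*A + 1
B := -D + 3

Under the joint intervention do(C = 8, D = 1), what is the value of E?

-2

Under do(C = 8, D = 1), each intervened variable's structural equation is replaced by its fixed value.
E = Z*D  [with Z=-2, D=1]  = -2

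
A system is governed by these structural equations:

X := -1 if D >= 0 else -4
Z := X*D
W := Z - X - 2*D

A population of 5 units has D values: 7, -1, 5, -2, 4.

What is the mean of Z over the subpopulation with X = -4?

6

Observing X=-4 restricts to units where X's equation naturally yields -4: D ∈ {-1, -2}. In that subpopulation Z = 4, 8, mean 6.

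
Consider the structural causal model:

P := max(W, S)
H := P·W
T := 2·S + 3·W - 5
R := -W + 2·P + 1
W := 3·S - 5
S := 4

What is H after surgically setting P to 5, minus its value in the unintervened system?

The intervention breaks the incoming arrows to P: P := max(W, S) no longer applies, and P = 5.
W = 3·S - 5  [with S=4]  = 7
H = P·W  [with P=5, W=7]  = 35
Without intervention: W = 3·S - 5  [with S=4]  = 7; P = max(W, S)  [with W=7, S=4]  = 7; H = P·W  [with P=7, W=7]  = 49.
Change = 35 − 49 = -14.

-14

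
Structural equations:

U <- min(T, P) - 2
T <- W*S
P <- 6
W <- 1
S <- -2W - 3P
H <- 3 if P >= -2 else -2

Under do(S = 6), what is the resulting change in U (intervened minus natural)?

The intervention breaks the incoming arrows to S: S <- -2W - 3P no longer applies, and S = 6.
T = W*S  [with W=1, S=6]  = 6
U = min(T, P) - 2  [with T=6, P=6]  = 4
Without intervention: S = -2W - 3P  [with W=1, P=6]  = -20; T = W*S  [with W=1, S=-20]  = -20; U = min(T, P) - 2  [with T=-20, P=6]  = -22.
Change = 4 − (-22) = 26.

26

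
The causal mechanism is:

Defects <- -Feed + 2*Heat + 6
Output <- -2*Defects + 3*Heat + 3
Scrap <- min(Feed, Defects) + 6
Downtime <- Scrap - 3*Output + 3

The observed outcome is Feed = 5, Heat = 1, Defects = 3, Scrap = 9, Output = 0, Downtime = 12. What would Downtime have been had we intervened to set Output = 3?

The intervention breaks the incoming arrows to Output: Output <- -2*Defects + 3*Heat + 3 no longer applies, and Output = 3.
Defects = -Feed + 2*Heat + 6  [with Feed=5, Heat=1]  = 3
Scrap = min(Feed, Defects) + 6  [with Feed=5, Defects=3]  = 9
Downtime = Scrap - 3*Output + 3  [with Scrap=9, Output=3]  = 3

3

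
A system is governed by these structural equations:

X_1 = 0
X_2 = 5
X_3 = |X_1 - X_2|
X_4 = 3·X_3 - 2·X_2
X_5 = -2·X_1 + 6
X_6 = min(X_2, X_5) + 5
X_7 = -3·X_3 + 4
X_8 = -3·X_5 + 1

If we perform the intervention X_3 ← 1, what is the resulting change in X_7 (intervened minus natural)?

12

The intervention breaks the incoming arrows to X_3: X_3 = |X_1 - X_2| no longer applies, and X_3 = 1.
X_7 = -3·X_3 + 4  [with X_3=1]  = 1
Without intervention: X_3 = |X_1 - X_2|  [with X_1=0, X_2=5]  = 5; X_7 = -3·X_3 + 4  [with X_3=5]  = -11.
Change = 1 − (-11) = 12.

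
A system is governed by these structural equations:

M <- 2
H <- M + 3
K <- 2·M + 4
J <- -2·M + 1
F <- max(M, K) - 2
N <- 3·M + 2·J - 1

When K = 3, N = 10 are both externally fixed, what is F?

1

The joint intervention fixes K = 3, N = 10, removing each variable's own equation.
F = max(M, K) - 2  [with M=2, K=3]  = 1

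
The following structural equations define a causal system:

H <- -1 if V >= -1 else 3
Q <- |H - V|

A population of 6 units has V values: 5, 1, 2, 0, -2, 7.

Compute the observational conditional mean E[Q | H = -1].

4

Conditioning on H=-1 selects the 5 unit(s) with V ∈ {5, 1, 2, 0, 7}. Their Q values: 6, 2, 3, 1, 8. Mean = 4.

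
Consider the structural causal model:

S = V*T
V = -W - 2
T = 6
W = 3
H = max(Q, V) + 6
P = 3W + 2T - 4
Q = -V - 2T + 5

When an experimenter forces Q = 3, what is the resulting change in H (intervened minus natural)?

5

The intervention breaks the incoming arrows to Q: Q = -V - 2T + 5 no longer applies, and Q = 3.
V = -W - 2  [with W=3]  = -5
H = max(Q, V) + 6  [with Q=3, V=-5]  = 9
Without intervention: V = -W - 2  [with W=3]  = -5; Q = -V - 2T + 5  [with V=-5, T=6]  = -2; H = max(Q, V) + 6  [with Q=-2, V=-5]  = 4.
Change = 9 − 4 = 5.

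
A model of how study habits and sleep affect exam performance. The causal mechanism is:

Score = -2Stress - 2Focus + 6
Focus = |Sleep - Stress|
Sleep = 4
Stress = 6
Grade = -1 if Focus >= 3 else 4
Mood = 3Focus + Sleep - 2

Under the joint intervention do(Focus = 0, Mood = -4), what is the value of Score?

-6

The joint intervention fixes Focus = 0, Mood = -4, removing each variable's own equation.
Score = -2Stress - 2Focus + 6  [with Stress=6, Focus=0]  = -6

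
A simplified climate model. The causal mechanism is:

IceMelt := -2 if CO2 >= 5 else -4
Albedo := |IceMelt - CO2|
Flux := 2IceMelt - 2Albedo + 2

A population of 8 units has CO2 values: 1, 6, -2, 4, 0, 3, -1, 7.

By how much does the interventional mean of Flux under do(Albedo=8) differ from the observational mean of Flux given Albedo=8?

-1

Under do(Albedo=8), Albedo's equation is replaced by Albedo=8 for every unit. Per-unit Flux: -22, -18, -22, -22, -22, -22, -22, -18. Mean = -21.
E[Flux|Albedo=8] averages over only the 2 units with Albedo=8 (CO2 = 6, 4): Flux = -18, -22, mean -20.
Difference = -21 − (-20) = -1.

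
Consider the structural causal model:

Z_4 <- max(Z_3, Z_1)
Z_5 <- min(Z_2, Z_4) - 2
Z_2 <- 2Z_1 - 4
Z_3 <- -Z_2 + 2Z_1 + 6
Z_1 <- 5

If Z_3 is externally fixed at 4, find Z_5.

do(Z_3=4) replaces the equation Z_3 <- -Z_2 + 2Z_1 + 6 with the constant Z_3 = 4.
Z_2 = 2Z_1 - 4  [with Z_1=5]  = 6
Z_4 = max(Z_3, Z_1)  [with Z_3=4, Z_1=5]  = 5
Z_5 = min(Z_2, Z_4) - 2  [with Z_2=6, Z_4=5]  = 3

3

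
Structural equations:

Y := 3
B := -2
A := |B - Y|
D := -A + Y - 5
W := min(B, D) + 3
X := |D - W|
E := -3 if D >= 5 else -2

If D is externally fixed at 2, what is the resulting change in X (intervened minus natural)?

-2

Under do(D=2), the mechanism D := -A + Y - 5 is discarded; D is fixed at 2.
W = min(B, D) + 3  [with B=-2, D=2]  = 1
X = |D - W|  [with D=2, W=1]  = 1
Without intervention: A = |B - Y|  [with B=-2, Y=3]  = 5; D = -A + Y - 5  [with A=5, Y=3]  = -7; W = min(B, D) + 3  [with B=-2, D=-7]  = -4; X = |D - W|  [with D=-7, W=-4]  = 3.
Change = 1 − 3 = -2.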